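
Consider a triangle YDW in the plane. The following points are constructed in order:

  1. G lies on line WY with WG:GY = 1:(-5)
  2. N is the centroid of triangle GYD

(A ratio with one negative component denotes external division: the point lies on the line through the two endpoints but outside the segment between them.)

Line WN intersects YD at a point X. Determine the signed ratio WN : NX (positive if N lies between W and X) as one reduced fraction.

Assign Y = (0, 0), D = (1, 0), W = (0, 1) — the answer is frame-independent, so this choice is without loss of generality.
1. G lies on line WY with WG:GY = 1:(-5) ⇒ G = (0, 5/4)
2. N is the centroid of triangle GYD ⇒ N = (1/3, 5/12)
line WN meets YD at X = (4/7, 0)
N = W + t·(X−W) with t = 7/12, so WN:NX = 7/12:5/12

WN:NX = 7/5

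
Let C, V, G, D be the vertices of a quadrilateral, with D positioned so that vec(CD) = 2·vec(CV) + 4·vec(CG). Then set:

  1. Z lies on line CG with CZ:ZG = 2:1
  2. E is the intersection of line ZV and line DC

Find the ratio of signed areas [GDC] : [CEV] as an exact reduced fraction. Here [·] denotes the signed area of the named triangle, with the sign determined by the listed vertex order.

[GDC]:[CEV] = 4

Set C = (0, 0), V = (1, 0), G = (0, 1), D = (2, 4); any affine frame gives the same invariant.
1. Z lies on line CG with CZ:ZG = 2:1 ⇒ Z = (0, 2/3)
2. E is the intersection of line ZV and line DC ⇒ E = (1/4, 1/2)
2·[GDC] = -2, 2·[CEV] = -1/2
[GDC]:[CEV] = -2:-1/2 = 4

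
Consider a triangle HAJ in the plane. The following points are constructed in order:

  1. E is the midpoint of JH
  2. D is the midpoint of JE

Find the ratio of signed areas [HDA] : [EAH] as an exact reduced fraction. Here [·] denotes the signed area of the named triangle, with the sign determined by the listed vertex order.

Work in coordinates with H = (0, 0), A = (1, 0), J = (0, 1).
1. E is the midpoint of JH ⇒ E = (0, 1/2)
2. D is the midpoint of JE ⇒ D = (0, 3/4)
2·[HDA] = -3/4, 2·[EAH] = -1/2
[HDA]:[EAH] = -3/4:-1/2 = 3/2

[HDA]:[EAH] = 3/2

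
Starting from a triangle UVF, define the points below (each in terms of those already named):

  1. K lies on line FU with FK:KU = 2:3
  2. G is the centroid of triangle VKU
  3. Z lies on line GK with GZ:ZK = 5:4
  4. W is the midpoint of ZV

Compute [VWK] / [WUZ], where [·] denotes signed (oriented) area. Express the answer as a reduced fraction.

Work in coordinates with U = (0, 0), V = (1, 0), F = (0, 1).
1. K lies on line FU with FK:KU = 2:3 ⇒ K = (0, 3/5)
2. G is the centroid of triangle VKU ⇒ G = (1/3, 1/5)
3. Z lies on line GK with GZ:ZK = 5:4 ⇒ Z = (4/27, 19/45)
4. W is the midpoint of ZV ⇒ W = (31/54, 19/90)
2·[VWK] = -2/45, 2·[WUZ] = -19/90
[VWK]:[WUZ] = -2/45:-19/90 = 4/19

[VWK]:[WUZ] = 4/19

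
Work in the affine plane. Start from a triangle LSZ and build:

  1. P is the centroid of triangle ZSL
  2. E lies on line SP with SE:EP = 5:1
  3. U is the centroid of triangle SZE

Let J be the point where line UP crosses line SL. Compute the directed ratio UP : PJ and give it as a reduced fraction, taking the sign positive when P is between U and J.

UP:PJ = 5/18

Set L = (0, 0), S = (1, 0), Z = (0, 1); any affine frame gives the same invariant.
1. P is the centroid of triangle ZSL ⇒ P = (1/3, 1/3)
2. E lies on line SP with SE:EP = 5:1 ⇒ E = (4/9, 5/18)
3. U is the centroid of triangle SZE ⇒ U = (13/27, 23/54)
line UP meets SL at J = (-1/5, 0)
P = U + t·(J−U) with t = 5/23, so UP:PJ = 5/23:18/23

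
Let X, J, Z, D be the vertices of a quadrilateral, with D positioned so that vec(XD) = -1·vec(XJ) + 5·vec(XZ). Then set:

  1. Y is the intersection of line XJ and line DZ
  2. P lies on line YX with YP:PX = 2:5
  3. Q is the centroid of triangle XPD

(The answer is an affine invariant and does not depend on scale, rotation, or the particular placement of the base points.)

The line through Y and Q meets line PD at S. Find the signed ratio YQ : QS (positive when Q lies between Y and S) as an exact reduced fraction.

Set X = (0, 0), J = (1, 0), Z = (0, 1), D = (-1, 5); any affine frame gives the same invariant.
1. Y is the intersection of line XJ and line DZ ⇒ Y = (1/4, 0)
2. P lies on line YX with YP:PX = 2:5 ⇒ P = (5/28, 0)
3. Q is the centroid of triangle XPD ⇒ Q = (-23/84, 5/3)
line YQ meets PD at S = (-1/28, 10/11)
Q = Y + t·(S−Y) with t = 11/6, so YQ:QS = 11/6:-5/6

YQ:QS = -11/5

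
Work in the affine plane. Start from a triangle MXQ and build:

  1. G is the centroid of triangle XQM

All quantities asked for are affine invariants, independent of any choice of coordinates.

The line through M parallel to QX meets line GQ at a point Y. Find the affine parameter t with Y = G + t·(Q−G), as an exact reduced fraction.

Set M = (0, 0), X = (1, 0), Q = (0, 1); any affine frame gives the same invariant.
1. G is the centroid of triangle XQM ⇒ G = (1/3, 1/3)
through M parallel to QX: direction (1, -1); meets GQ at Y = (1, -1)
Y = G + t·(Q−G) with t = -2

t = -2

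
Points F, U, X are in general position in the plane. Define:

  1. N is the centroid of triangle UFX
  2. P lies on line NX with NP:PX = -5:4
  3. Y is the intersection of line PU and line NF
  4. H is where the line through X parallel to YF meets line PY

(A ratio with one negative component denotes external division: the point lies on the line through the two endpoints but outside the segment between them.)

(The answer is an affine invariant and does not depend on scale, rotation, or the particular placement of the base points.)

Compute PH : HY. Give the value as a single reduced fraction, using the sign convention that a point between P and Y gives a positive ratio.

PH:HY = 4

Set F = (0, 0), U = (1, 0), X = (0, 1); any affine frame gives the same invariant.
1. N is the centroid of triangle UFX ⇒ N = (1/3, 1/3)
2. P lies on line NX with NP:PX = -5:4 ⇒ P = (-4/3, 11/3)
3. Y is the intersection of line PU and line NF ⇒ Y = (11/18, 11/18)
4. H is where the line through X parallel to YF meets line PY ⇒ H = (2/9, 11/9)
H = P + t·(Y−P) with t = 4/5, so PH:HY = t:(1−t) = 4/5:1/5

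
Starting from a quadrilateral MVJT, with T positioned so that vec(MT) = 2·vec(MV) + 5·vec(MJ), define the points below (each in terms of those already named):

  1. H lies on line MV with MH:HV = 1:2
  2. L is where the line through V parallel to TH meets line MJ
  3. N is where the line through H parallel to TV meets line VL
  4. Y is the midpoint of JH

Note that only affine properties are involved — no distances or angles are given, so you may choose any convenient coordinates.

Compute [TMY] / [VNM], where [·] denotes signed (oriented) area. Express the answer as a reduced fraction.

[TMY]:[VNM] = 1/30

Choose coordinates M = (0, 0), V = (1, 0), J = (0, 1), T = (2, 5).
1. H lies on line MV with MH:HV = 1:2 ⇒ H = (1/3, 0)
2. L is where the line through V parallel to TH meets line MJ ⇒ L = (0, -3)
3. N is where the line through H parallel to TV meets line VL ⇒ N = (-2/3, -5)
4. Y is the midpoint of JH ⇒ Y = (1/6, 1/2)
2·[TMY] = -1/6, 2·[VNM] = -5
[TMY]:[VNM] = -1/6:-5 = 1/30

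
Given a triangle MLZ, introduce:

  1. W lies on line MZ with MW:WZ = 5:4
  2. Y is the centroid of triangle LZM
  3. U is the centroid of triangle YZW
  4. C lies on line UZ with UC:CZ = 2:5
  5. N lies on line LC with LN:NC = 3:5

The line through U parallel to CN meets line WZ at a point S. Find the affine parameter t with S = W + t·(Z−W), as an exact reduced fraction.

Choose coordinates M = (0, 0), L = (1, 0), Z = (0, 1).
1. W lies on line MZ with MW:WZ = 5:4 ⇒ W = (0, 5/9)
2. Y is the centroid of triangle LZM ⇒ Y = (1/3, 1/3)
3. U is the centroid of triangle YZW ⇒ U = (1/9, 17/27)
4. C lies on line UZ with UC:CZ = 2:5 ⇒ C = (5/63, 139/189)
5. N lies on line LC with LN:NC = 3:5 ⇒ N = (55/84, 139/504)
through U parallel to CN: direction (145/252, -695/1512); meets WZ at S = (0, 125/174)
S = W + t·(Z−W) with t = 85/232

t = 85/232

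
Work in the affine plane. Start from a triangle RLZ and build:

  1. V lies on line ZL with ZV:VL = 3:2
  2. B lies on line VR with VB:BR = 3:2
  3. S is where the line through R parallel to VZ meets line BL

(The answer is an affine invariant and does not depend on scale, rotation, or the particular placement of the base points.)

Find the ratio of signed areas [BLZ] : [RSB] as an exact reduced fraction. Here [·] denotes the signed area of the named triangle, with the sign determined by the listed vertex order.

[BLZ]:[RSB] = -45/8

Choose coordinates R = (0, 0), L = (1, 0), Z = (0, 1).
1. V lies on line ZL with ZV:VL = 3:2 ⇒ V = (3/5, 2/5)
2. B lies on line VR with VB:BR = 3:2 ⇒ B = (6/25, 4/25)
3. S is where the line through R parallel to VZ meets line BL ⇒ S = (-4/15, 4/15)
2·[BLZ] = 3/5, 2·[RSB] = -8/75
[BLZ]:[RSB] = 3/5:-8/75 = -45/8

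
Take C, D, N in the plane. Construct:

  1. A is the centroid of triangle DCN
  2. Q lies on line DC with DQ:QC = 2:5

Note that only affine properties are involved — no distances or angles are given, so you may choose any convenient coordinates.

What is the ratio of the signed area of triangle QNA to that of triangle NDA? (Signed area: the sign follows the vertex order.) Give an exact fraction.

Set C = (0, 0), D = (1, 0), N = (0, 1); any affine frame gives the same invariant.
1. A is the centroid of triangle DCN ⇒ A = (1/3, 1/3)
2. Q lies on line DC with DQ:QC = 2:5 ⇒ Q = (5/7, 0)
2·[QNA] = 1/7, 2·[NDA] = -1/3
[QNA]:[NDA] = 1/7:-1/3 = -3/7

[QNA]:[NDA] = -3/7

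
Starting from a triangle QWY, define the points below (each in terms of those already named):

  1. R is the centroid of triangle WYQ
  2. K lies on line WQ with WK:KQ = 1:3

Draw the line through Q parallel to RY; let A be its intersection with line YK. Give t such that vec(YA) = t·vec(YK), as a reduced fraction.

t = -2

Work in coordinates with Q = (0, 0), W = (1, 0), Y = (0, 1).
1. R is the centroid of triangle WYQ ⇒ R = (1/3, 1/3)
2. K lies on line WQ with WK:KQ = 1:3 ⇒ K = (3/4, 0)
through Q parallel to RY: direction (-1/3, 2/3); meets YK at A = (-3/2, 3)
A = Y + t·(K−Y) with t = -2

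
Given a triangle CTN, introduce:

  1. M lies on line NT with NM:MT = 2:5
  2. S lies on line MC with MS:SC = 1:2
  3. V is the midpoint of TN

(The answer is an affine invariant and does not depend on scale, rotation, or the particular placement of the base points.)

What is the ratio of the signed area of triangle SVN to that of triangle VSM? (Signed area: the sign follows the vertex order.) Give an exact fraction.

Choose coordinates C = (0, 0), T = (1, 0), N = (0, 1).
1. M lies on line NT with NM:MT = 2:5 ⇒ M = (2/7, 5/7)
2. S lies on line MC with MS:SC = 1:2 ⇒ S = (4/21, 10/21)
3. V is the midpoint of TN ⇒ V = (1/2, 1/2)
2·[SVN] = 1/6, 2·[VSM] = -1/14
[SVN]:[VSM] = 1/6:-1/14 = -7/3

[SVN]:[VSM] = -7/3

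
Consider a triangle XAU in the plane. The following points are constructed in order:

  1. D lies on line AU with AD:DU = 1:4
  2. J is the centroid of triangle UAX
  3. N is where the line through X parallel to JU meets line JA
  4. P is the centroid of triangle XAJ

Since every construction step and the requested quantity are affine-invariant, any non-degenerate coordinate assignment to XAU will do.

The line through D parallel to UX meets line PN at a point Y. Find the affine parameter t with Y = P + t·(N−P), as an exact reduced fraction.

t = -16/35

Assign X = (0, 0), A = (1, 0), U = (0, 1) — the answer is frame-independent, so this choice is without loss of generality.
1. D lies on line AU with AD:DU = 1:4 ⇒ D = (4/5, 1/5)
2. J is the centroid of triangle UAX ⇒ J = (1/3, 1/3)
3. N is where the line through X parallel to JU meets line JA ⇒ N = (-1/3, 2/3)
4. P is the centroid of triangle XAJ ⇒ P = (4/9, 1/9)
through D parallel to UX: direction (0, -1); meets PN at Y = (4/5, -1/7)
Y = P + t·(N−P) with t = -16/35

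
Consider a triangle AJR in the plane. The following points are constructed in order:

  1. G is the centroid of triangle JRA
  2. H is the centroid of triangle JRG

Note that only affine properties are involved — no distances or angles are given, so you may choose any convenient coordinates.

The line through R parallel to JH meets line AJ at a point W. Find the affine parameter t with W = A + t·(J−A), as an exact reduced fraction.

Assign A = (0, 0), J = (1, 0), R = (0, 1) — the answer is frame-independent, so this choice is without loss of generality.
1. G is the centroid of triangle JRA ⇒ G = (1/3, 1/3)
2. H is the centroid of triangle JRG ⇒ H = (4/9, 4/9)
through R parallel to JH: direction (-5/9, 4/9); meets AJ at W = (5/4, 0)
W = A + t·(J−A) with t = 5/4

t = 5/4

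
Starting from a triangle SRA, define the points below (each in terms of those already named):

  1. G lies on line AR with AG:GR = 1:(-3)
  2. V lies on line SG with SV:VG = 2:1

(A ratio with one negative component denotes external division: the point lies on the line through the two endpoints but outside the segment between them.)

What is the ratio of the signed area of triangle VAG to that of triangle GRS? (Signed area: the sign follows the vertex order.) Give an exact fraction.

[VAG]:[GRS] = -1/9

Choose coordinates S = (0, 0), R = (1, 0), A = (0, 1).
1. G lies on line AR with AG:GR = 1:(-3) ⇒ G = (-1/2, 3/2)
2. V lies on line SG with SV:VG = 2:1 ⇒ V = (-1/3, 1)
2·[VAG] = 1/6, 2·[GRS] = -3/2
[VAG]:[GRS] = 1/6:-3/2 = -1/9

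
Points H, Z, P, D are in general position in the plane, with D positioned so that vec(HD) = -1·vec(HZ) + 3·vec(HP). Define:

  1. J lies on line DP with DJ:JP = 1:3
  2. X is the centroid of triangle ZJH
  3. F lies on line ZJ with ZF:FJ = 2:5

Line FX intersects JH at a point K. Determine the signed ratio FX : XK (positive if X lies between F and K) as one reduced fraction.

Assign H = (0, 0), Z = (1, 0), P = (0, 1), D = (-1, 3) — the answer is frame-independent, so this choice is without loss of generality.
1. J lies on line DP with DJ:JP = 1:3 ⇒ J = (-3/4, 5/2)
2. X is the centroid of triangle ZJH ⇒ X = (1/12, 5/6)
3. F lies on line ZJ with ZF:FJ = 2:5 ⇒ F = (1/2, 5/7)
line FX meets JH at K = (-9/32, 15/16)
X = F + t·(K−F) with t = 8/15, so FX:XK = 8/15:7/15

FX:XK = 8/7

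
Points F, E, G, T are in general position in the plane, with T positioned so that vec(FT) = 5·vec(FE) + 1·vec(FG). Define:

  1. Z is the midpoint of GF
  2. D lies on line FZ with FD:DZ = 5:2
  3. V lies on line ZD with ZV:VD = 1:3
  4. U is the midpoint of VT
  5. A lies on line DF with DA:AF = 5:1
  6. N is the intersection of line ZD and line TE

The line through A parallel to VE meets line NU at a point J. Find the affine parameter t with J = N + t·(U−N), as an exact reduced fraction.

Assign F = (0, 0), E = (1, 0), G = (0, 1), T = (5, 1) — the answer is frame-independent, so this choice is without loss of generality.
1. Z is the midpoint of GF ⇒ Z = (0, 1/2)
2. D lies on line FZ with FD:DZ = 5:2 ⇒ D = (0, 5/14)
3. V lies on line ZD with ZV:VD = 1:3 ⇒ V = (0, 13/28)
4. U is the midpoint of VT ⇒ U = (5/2, 41/56)
5. A lies on line DF with DA:AF = 5:1 ⇒ A = (0, 5/84)
6. N is the intersection of line ZD and line TE ⇒ N = (0, -1/4)
through A parallel to VE: direction (1, -13/28); meets NU at J = (13/36, -109/1008)
J = N + t·(U−N) with t = 13/90

t = 13/90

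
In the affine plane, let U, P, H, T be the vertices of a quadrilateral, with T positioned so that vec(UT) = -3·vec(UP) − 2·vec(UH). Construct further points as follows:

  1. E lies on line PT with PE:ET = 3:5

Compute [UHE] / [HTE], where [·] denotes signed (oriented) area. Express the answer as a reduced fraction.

[UHE]:[HTE] = 2/15

Assign U = (0, 0), P = (1, 0), H = (0, 1), T = (-3, -2) — the answer is frame-independent, so this choice is without loss of generality.
1. E lies on line PT with PE:ET = 3:5 ⇒ E = (-1/2, -3/4)
2·[UHE] = 1/2, 2·[HTE] = 15/4
[UHE]:[HTE] = 1/2:15/4 = 2/15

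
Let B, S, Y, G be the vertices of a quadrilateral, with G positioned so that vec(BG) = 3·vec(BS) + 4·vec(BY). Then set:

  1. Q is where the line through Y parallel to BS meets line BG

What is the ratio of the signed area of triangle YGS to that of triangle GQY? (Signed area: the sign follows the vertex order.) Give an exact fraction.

[YGS]:[GQY] = 8/3

Choose coordinates B = (0, 0), S = (1, 0), Y = (0, 1), G = (3, 4).
1. Q is where the line through Y parallel to BS meets line BG ⇒ Q = (3/4, 1)
2·[YGS] = -6, 2·[GQY] = -9/4
[YGS]:[GQY] = -6:-9/4 = 8/3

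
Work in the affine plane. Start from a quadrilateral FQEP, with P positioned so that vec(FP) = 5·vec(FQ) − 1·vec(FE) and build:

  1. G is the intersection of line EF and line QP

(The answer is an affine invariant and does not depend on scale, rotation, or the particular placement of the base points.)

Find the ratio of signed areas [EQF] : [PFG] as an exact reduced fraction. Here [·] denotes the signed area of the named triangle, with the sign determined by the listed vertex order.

[EQF]:[PFG] = 4/5

Choose coordinates F = (0, 0), Q = (1, 0), E = (0, 1), P = (5, -1).
1. G is the intersection of line EF and line QP ⇒ G = (0, 1/4)
2·[EQF] = -1, 2·[PFG] = -5/4
[EQF]:[PFG] = -1:-5/4 = 4/5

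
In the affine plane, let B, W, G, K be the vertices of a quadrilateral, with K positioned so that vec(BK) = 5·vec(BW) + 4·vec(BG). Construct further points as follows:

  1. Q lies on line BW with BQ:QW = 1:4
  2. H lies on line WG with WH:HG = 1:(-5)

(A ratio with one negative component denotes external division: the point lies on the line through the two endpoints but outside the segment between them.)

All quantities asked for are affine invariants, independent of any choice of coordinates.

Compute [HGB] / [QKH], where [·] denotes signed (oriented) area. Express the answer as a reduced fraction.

[HGB]:[QKH] = -25/108

Choose coordinates B = (0, 0), W = (1, 0), G = (0, 1), K = (5, 4).
1. Q lies on line BW with BQ:QW = 1:4 ⇒ Q = (1/5, 0)
2. H lies on line WG with WH:HG = 1:(-5) ⇒ H = (5/4, -1/4)
2·[HGB] = 5/4, 2·[QKH] = -27/5
[HGB]:[QKH] = 5/4:-27/5 = -25/108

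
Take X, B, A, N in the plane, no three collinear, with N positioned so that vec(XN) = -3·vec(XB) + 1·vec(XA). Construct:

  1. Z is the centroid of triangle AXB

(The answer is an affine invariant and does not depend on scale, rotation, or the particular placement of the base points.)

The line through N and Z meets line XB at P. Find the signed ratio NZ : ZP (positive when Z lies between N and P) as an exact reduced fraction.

NZ:ZP = 2

Choose coordinates X = (0, 0), B = (1, 0), A = (0, 1), N = (-3, 1).
1. Z is the centroid of triangle AXB ⇒ Z = (1/3, 1/3)
line NZ meets XB at P = (2, 0)
Z = N + t·(P−N) with t = 2/3, so NZ:ZP = 2/3:1/3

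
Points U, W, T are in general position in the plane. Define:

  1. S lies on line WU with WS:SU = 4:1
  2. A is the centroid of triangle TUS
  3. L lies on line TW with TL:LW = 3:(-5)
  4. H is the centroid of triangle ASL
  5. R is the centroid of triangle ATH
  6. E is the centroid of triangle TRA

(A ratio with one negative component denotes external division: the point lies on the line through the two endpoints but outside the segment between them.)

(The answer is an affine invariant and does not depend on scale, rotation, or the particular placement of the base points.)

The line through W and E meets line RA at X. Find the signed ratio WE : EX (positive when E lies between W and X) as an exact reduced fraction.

Choose coordinates U = (0, 0), W = (1, 0), T = (0, 1).
1. S lies on line WU with WS:SU = 4:1 ⇒ S = (1/5, 0)
2. A is the centroid of triangle TUS ⇒ A = (1/15, 1/3)
3. L lies on line TW with TL:LW = 3:(-5) ⇒ L = (-3/2, 5/2)
4. H is the centroid of triangle ASL ⇒ H = (-37/90, 17/18)
5. R is the centroid of triangle ATH ⇒ R = (-31/270, 41/54)
6. E is the centroid of triangle TRA ⇒ E = (-13/810, 113/162)
line WE meets RA at X = (-7933/66960, 10283/13392)
E = W + t·(X−W) with t = 248/273, so WE:EX = 248/273:25/273

WE:EX = 248/25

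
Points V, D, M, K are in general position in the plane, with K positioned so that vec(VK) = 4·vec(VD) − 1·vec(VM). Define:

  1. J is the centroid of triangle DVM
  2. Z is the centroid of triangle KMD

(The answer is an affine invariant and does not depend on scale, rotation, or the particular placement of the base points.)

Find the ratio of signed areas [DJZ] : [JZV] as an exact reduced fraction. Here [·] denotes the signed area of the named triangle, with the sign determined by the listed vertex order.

[DJZ]:[JZV] = 2/5

Choose coordinates V = (0, 0), D = (1, 0), M = (0, 1), K = (4, -1).
1. J is the centroid of triangle DVM ⇒ J = (1/3, 1/3)
2. Z is the centroid of triangle KMD ⇒ Z = (5/3, 0)
2·[DJZ] = -2/9, 2·[JZV] = -5/9
[DJZ]:[JZV] = -2/9:-5/9 = 2/5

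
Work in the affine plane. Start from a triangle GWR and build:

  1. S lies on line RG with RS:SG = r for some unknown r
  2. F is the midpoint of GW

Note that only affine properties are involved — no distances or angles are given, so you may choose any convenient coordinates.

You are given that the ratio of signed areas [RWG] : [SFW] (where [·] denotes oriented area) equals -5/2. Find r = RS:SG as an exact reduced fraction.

Assign G = (0, 0), W = (1, 0), R = (0, 1) — the answer is frame-independent, so this choice is without loss of generality.
1. With RS:SG = r, write λ = r/(r+1) so S = R + λ·(G−R); S is affine-linear in λ
2. F is the midpoint of GW ⇒ F = (1/2, 0)
Every point depending on S is an affine combination of S and λ-independent points, so each such coordinate is linear in λ; the λ² term in each signed area is a multiple of (G−R)×(G−R) = 0, so 2·[RWG] and 2·[SFW] are each linear in λ. Evaluating at λ=0 and λ=1:
  2·[RWG] = -1,   2·[SFW] = -1/2·λ + 1/2
So [RWG]:[SFW] = (-1) / (-1/2·λ + 1/2). Setting this equal to -5/2:
  -1 = -5/2·(-1/2·λ + 1/2)  ⇒  λ = 1/5
Then r = λ/(1−λ) = (1/5)/(4/5) = 1/4. Check: with r = 1/4, S = (0, 4/5) and [RWG]:[SFW] = -5/2 as required.

r = 1/4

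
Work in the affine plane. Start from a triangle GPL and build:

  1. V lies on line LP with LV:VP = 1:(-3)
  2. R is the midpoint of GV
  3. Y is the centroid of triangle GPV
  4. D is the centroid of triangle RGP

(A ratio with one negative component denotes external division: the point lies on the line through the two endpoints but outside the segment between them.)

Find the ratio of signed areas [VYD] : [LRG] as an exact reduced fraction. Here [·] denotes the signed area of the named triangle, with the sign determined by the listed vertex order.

Choose coordinates G = (0, 0), P = (1, 0), L = (0, 1).
1. V lies on line LP with LV:VP = 1:(-3) ⇒ V = (-1/2, 3/2)
2. R is the midpoint of GV ⇒ R = (-1/4, 3/4)
3. Y is the centroid of triangle GPV ⇒ Y = (1/6, 1/2)
4. D is the centroid of triangle RGP ⇒ D = (1/4, 1/4)
2·[VYD] = -1/12, 2·[LRG] = 1/4
[VYD]:[LRG] = -1/12:1/4 = -1/3

[VYD]:[LRG] = -1/3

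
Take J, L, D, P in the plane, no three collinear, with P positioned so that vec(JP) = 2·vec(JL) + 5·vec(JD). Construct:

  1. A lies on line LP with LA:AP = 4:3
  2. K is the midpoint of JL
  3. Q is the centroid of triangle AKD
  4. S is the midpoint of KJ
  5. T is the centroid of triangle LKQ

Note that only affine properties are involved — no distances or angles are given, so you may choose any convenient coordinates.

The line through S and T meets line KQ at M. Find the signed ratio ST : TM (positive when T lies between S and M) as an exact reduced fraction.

Choose coordinates J = (0, 0), L = (1, 0), D = (0, 1), P = (2, 5).
1. A lies on line LP with LA:AP = 4:3 ⇒ A = (11/7, 20/7)
2. K is the midpoint of JL ⇒ K = (1/2, 0)
3. Q is the centroid of triangle AKD ⇒ Q = (29/42, 9/7)
4. S is the midpoint of KJ ⇒ S = (1/4, 0)
5. T is the centroid of triangle LKQ ⇒ T = (46/63, 3/7)
line ST meets KQ at M = (113/210, 9/35)
T = S + t·(M−S) with t = 5/3, so ST:TM = 5/3:-2/3

ST:TM = -5/2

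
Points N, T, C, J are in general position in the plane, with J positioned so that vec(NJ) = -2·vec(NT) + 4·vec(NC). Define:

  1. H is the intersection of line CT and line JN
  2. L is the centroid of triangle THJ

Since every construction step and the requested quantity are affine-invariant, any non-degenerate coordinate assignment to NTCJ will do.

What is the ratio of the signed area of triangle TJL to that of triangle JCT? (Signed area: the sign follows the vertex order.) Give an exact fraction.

[TJL]:[JCT] = 2/3

Assign N = (0, 0), T = (1, 0), C = (0, 1), J = (-2, 4) — the answer is frame-independent, so this choice is without loss of generality.
1. H is the intersection of line CT and line JN ⇒ H = (-1, 2)
2. L is the centroid of triangle THJ ⇒ L = (-2/3, 2)
2·[TJL] = 2/3, 2·[JCT] = 1
[TJL]:[JCT] = 2/3:1 = 2/3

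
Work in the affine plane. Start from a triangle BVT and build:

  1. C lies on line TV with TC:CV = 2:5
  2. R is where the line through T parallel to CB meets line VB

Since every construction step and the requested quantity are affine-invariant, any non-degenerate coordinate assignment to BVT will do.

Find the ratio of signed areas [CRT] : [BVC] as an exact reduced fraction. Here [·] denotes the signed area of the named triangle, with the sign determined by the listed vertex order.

Set B = (0, 0), V = (1, 0), T = (0, 1); any affine frame gives the same invariant.
1. C lies on line TV with TC:CV = 2:5 ⇒ C = (2/7, 5/7)
2. R is where the line through T parallel to CB meets line VB ⇒ R = (-2/5, 0)
2·[CRT] = -2/5, 2·[BVC] = 5/7
[CRT]:[BVC] = -2/5:5/7 = -14/25

[CRT]:[BVC] = -14/25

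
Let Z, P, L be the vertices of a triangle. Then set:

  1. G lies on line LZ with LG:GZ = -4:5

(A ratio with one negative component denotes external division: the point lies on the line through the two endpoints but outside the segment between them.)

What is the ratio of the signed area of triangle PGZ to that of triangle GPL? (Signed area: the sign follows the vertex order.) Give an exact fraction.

Choose coordinates Z = (0, 0), P = (1, 0), L = (0, 1).
1. G lies on line LZ with LG:GZ = -4:5 ⇒ G = (0, 5)
2·[PGZ] = 5, 2·[GPL] = -4
[PGZ]:[GPL] = 5:-4 = -5/4

[PGZ]:[GPL] = -5/4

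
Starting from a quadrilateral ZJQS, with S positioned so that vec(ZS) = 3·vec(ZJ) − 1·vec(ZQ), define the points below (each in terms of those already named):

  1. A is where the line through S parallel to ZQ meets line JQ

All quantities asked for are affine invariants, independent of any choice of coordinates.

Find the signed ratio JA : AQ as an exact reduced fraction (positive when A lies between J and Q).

JA:AQ = -2/3

Assign Z = (0, 0), J = (1, 0), Q = (0, 1), S = (3, -1) — the answer is frame-independent, so this choice is without loss of generality.
1. A is where the line through S parallel to ZQ meets line JQ ⇒ A = (3, -2)
A = J + t·(Q−J) with t = -2, so JA:AQ = t:(1−t) = -2:3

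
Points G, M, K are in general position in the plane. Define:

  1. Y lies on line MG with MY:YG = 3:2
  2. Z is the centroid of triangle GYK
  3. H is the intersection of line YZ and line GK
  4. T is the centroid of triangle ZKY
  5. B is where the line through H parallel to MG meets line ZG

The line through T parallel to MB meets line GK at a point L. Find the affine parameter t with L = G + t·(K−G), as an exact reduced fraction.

Assign G = (0, 0), M = (1, 0), K = (0, 1) — the answer is frame-independent, so this choice is without loss of generality.
1. Y lies on line MG with MY:YG = 3:2 ⇒ Y = (2/5, 0)
2. Z is the centroid of triangle GYK ⇒ Z = (2/15, 1/3)
3. H is the intersection of line YZ and line GK ⇒ H = (0, 1/2)
4. T is the centroid of triangle ZKY ⇒ T = (8/45, 4/9)
5. B is where the line through H parallel to MG meets line ZG ⇒ B = (1/5, 1/2)
through T parallel to MB: direction (-4/5, 1/2); meets GK at L = (0, 5/9)
L = G + t·(K−G) with t = 5/9

t = 5/9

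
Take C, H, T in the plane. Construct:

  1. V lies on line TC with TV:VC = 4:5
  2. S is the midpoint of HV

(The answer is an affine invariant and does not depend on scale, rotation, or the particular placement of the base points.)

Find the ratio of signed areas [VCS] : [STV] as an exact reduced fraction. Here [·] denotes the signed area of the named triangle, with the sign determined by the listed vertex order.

[VCS]:[STV] = 5/4

Set C = (0, 0), H = (1, 0), T = (0, 1); any affine frame gives the same invariant.
1. V lies on line TC with TV:VC = 4:5 ⇒ V = (0, 5/9)
2. S is the midpoint of HV ⇒ S = (1/2, 5/18)
2·[VCS] = 5/18, 2·[STV] = 2/9
[VCS]:[STV] = 5/18:2/9 = 5/4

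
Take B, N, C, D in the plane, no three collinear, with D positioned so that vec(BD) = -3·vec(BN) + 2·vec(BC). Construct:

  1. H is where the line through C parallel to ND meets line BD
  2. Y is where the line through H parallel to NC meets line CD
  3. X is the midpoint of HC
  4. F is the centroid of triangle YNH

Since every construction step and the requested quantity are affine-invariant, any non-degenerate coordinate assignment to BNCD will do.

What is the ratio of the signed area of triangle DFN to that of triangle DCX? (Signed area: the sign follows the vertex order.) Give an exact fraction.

Choose coordinates B = (0, 0), N = (1, 0), C = (0, 1), D = (-3, 2).
1. H is where the line through C parallel to ND meets line BD ⇒ H = (-6, 4)
2. Y is where the line through H parallel to NC meets line CD ⇒ Y = (-9/2, 5/2)
3. X is the midpoint of HC ⇒ X = (-3, 5/2)
4. F is the centroid of triangle YNH ⇒ F = (-19/6, 13/6)
2·[DFN] = -1/3, 2·[DCX] = 3/2
[DFN]:[DCX] = -1/3:3/2 = -2/9

[DFN]:[DCX] = -2/9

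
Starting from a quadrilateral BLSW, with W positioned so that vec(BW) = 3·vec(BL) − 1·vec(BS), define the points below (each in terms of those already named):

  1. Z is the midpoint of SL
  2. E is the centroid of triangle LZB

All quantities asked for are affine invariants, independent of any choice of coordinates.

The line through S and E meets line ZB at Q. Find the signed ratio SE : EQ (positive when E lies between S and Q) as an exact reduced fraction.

SE:EQ = -4

Set B = (0, 0), L = (1, 0), S = (0, 1), W = (3, -1); any affine frame gives the same invariant.
1. Z is the midpoint of SL ⇒ Z = (1/2, 1/2)
2. E is the centroid of triangle LZB ⇒ E = (1/2, 1/6)
line SE meets ZB at Q = (3/8, 3/8)
E = S + t·(Q−S) with t = 4/3, so SE:EQ = 4/3:-1/3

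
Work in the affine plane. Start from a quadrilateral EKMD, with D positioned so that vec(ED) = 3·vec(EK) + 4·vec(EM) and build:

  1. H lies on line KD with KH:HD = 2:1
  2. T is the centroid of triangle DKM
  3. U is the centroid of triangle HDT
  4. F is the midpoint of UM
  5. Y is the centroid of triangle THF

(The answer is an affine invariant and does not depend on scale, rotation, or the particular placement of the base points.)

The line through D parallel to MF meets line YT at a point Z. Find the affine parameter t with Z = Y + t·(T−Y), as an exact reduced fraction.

t = -4

Set E = (0, 0), K = (1, 0), M = (0, 1), D = (3, 4); any affine frame gives the same invariant.
1. H lies on line KD with KH:HD = 2:1 ⇒ H = (7/3, 8/3)
2. T is the centroid of triangle DKM ⇒ T = (4/3, 5/3)
3. U is the centroid of triangle HDT ⇒ U = (20/9, 25/9)
4. F is the midpoint of UM ⇒ F = (10/9, 17/9)
5. Y is the centroid of triangle THF ⇒ Y = (43/27, 56/27)
through D parallel to MF: direction (10/9, 8/9); meets YT at Z = (71/27, 100/27)
Z = Y + t·(T−Y) with t = -4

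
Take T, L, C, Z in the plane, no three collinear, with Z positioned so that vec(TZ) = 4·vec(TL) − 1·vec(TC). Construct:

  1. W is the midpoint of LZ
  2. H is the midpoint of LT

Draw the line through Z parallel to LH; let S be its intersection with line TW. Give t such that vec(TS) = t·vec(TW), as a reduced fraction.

Assign T = (0, 0), L = (1, 0), C = (0, 1), Z = (4, -1) — the answer is frame-independent, so this choice is without loss of generality.
1. W is the midpoint of LZ ⇒ W = (5/2, -1/2)
2. H is the midpoint of LT ⇒ H = (1/2, 0)
through Z parallel to LH: direction (-1/2, 0); meets TW at S = (5, -1)
S = T + t·(W−T) with t = 2

t = 2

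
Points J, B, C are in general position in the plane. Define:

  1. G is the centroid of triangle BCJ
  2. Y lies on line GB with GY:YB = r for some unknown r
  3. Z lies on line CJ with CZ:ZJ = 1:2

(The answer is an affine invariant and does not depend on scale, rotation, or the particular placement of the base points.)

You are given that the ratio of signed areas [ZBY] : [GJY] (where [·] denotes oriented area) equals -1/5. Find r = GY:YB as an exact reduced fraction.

Assign J = (0, 0), B = (1, 0), C = (0, 1) — the answer is frame-independent, so this choice is without loss of generality.
1. G is the centroid of triangle BCJ ⇒ G = (1/3, 1/3)
2. With GY:YB = r, write λ = r/(r+1) so Y = G + λ·(B−G); Y is affine-linear in λ
3. Z lies on line CJ with CZ:ZJ = 1:2 ⇒ Z = (0, 2/3)
Every point depending on Y is an affine combination of Y and λ-independent points, so each such coordinate is linear in λ; the λ² term in each signed area is a multiple of (B−G)×(B−G) = 0, so 2·[ZBY] and 2·[GJY] are each linear in λ. Evaluating at λ=0 and λ=1:
  2·[ZBY] = 1/9·λ − 1/9,   2·[GJY] = 1/3·λ
So [ZBY]:[GJY] = (1/9·λ − 1/9) / (1/3·λ). Setting this equal to -1/5:
  1/9·λ − 1/9 = -1/5·(1/3·λ)  ⇒  λ = 5/8
Then r = λ/(1−λ) = (5/8)/(3/8) = 5/3. Check: with r = 5/3, Y = (3/4, 1/8) and [ZBY]:[GJY] = -1/5 as required.

r = 5/3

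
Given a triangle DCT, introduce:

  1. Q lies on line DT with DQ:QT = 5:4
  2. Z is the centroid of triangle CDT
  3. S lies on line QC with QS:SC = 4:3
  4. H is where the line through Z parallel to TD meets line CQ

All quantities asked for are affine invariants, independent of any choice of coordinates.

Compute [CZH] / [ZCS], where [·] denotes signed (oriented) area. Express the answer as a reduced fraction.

Set D = (0, 0), C = (1, 0), T = (0, 1); any affine frame gives the same invariant.
1. Q lies on line DT with DQ:QT = 5:4 ⇒ Q = (0, 5/9)
2. Z is the centroid of triangle CDT ⇒ Z = (1/3, 1/3)
3. S lies on line QC with QS:SC = 4:3 ⇒ S = (4/7, 5/21)
4. H is where the line through Z parallel to TD meets line CQ ⇒ H = (1/3, 10/27)
2·[CZH] = -2/81, 2·[ZCS] = 1/63
[CZH]:[ZCS] = -2/81:1/63 = -14/9

[CZH]:[ZCS] = -14/9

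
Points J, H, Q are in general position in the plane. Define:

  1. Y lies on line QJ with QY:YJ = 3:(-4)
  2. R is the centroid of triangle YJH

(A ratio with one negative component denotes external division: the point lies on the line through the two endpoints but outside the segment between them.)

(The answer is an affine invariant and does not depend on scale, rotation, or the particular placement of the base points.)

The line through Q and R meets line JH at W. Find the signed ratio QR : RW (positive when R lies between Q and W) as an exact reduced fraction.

Choose coordinates J = (0, 0), H = (1, 0), Q = (0, 1).
1. Y lies on line QJ with QY:YJ = 3:(-4) ⇒ Y = (0, 4)
2. R is the centroid of triangle YJH ⇒ R = (1/3, 4/3)
line QR meets JH at W = (-1, 0)
R = Q + t·(W−Q) with t = -1/3, so QR:RW = -1/3:4/3

QR:RW = -1/4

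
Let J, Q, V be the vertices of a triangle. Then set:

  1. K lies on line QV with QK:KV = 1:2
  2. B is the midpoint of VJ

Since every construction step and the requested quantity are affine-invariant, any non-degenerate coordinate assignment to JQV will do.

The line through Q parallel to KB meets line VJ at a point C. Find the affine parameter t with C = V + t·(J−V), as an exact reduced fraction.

t = 3/4

Assign J = (0, 0), Q = (1, 0), V = (0, 1) — the answer is frame-independent, so this choice is without loss of generality.
1. K lies on line QV with QK:KV = 1:2 ⇒ K = (2/3, 1/3)
2. B is the midpoint of VJ ⇒ B = (0, 1/2)
through Q parallel to KB: direction (-2/3, 1/6); meets VJ at C = (0, 1/4)
C = V + t·(J−V) with t = 3/4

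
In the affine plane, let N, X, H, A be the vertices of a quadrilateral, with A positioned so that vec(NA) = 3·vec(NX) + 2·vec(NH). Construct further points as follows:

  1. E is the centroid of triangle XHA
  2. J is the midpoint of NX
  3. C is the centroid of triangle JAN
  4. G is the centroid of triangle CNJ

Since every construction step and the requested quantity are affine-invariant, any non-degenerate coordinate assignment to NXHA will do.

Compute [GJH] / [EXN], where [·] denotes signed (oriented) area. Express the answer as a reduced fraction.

[GJH]:[EXN] = 1/6

Set N = (0, 0), X = (1, 0), H = (0, 1), A = (3, 2); any affine frame gives the same invariant.
1. E is the centroid of triangle XHA ⇒ E = (4/3, 1)
2. J is the midpoint of NX ⇒ J = (1/2, 0)
3. C is the centroid of triangle JAN ⇒ C = (7/6, 2/3)
4. G is the centroid of triangle CNJ ⇒ G = (5/9, 2/9)
2·[GJH] = -1/6, 2·[EXN] = -1
[GJH]:[EXN] = -1/6:-1 = 1/6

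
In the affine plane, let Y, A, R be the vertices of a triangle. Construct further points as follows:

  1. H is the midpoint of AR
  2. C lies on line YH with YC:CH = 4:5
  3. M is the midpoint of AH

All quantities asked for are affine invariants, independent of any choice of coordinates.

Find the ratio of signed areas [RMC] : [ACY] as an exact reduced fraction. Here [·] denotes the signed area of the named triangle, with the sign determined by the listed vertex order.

Assign Y = (0, 0), A = (1, 0), R = (0, 1) — the answer is frame-independent, so this choice is without loss of generality.
1. H is the midpoint of AR ⇒ H = (1/2, 1/2)
2. C lies on line YH with YC:CH = 4:5 ⇒ C = (2/9, 2/9)
3. M is the midpoint of AH ⇒ M = (3/4, 1/4)
2·[RMC] = -5/12, 2·[ACY] = 2/9
[RMC]:[ACY] = -5/12:2/9 = -15/8

[RMC]:[ACY] = -15/8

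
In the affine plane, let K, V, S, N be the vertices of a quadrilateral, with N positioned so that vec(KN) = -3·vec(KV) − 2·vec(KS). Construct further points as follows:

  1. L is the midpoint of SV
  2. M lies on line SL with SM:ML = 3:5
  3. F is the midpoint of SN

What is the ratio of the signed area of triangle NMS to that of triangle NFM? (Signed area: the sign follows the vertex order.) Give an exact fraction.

[NMS]:[NFM] = -2

Assign K = (0, 0), V = (1, 0), S = (0, 1), N = (-3, -2) — the answer is frame-independent, so this choice is without loss of generality.
1. L is the midpoint of SV ⇒ L = (1/2, 1/2)
2. M lies on line SL with SM:ML = 3:5 ⇒ M = (3/16, 13/16)
3. F is the midpoint of SN ⇒ F = (-3/2, -1/2)
2·[NMS] = 9/8, 2·[NFM] = -9/16
[NMS]:[NFM] = 9/8:-9/16 = -2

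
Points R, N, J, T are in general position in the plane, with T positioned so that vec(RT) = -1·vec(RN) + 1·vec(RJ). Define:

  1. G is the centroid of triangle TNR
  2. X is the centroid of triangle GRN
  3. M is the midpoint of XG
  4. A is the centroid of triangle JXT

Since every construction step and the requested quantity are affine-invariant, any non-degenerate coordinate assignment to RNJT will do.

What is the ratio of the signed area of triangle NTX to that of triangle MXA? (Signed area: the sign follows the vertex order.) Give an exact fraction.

Set R = (0, 0), N = (1, 0), J = (0, 1), T = (-1, 1); any affine frame gives the same invariant.
1. G is the centroid of triangle TNR ⇒ G = (0, 1/3)
2. X is the centroid of triangle GRN ⇒ X = (1/3, 1/9)
3. M is the midpoint of XG ⇒ M = (1/6, 2/9)
4. A is the centroid of triangle JXT ⇒ A = (-2/9, 19/27)
2·[NTX] = 4/9, 2·[MXA] = 1/27
[NTX]:[MXA] = 4/9:1/27 = 12

[NTX]:[MXA] = 12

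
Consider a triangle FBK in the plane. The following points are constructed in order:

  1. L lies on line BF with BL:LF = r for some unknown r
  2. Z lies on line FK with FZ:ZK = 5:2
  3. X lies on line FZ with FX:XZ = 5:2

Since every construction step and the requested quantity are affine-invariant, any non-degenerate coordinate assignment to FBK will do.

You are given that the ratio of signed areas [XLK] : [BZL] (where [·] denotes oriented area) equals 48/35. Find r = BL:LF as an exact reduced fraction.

Assign F = (0, 0), B = (1, 0), K = (0, 1) — the answer is frame-independent, so this choice is without loss of generality.
1. With BL:LF = r, write λ = r/(r+1) so L = B + λ·(F−B); L is affine-linear in λ
2. Z lies on line FK with FZ:ZK = 5:2 ⇒ Z = (0, 5/7)
3. X lies on line FZ with FX:XZ = 5:2 ⇒ X = (0, 25/49)
Every point depending on L is an affine combination of L and λ-independent points, so each such coordinate is linear in λ; the λ² term in each signed area is a multiple of (F−B)×(F−B) = 0, so 2·[XLK] and 2·[BZL] are each linear in λ. Evaluating at λ=0 and λ=1:
  2·[XLK] = -24/49·λ + 24/49,   2·[BZL] = 5/7·λ
So [XLK]:[BZL] = (-24/49·λ + 24/49) / (5/7·λ). Setting this equal to 48/35:
  -24/49·λ + 24/49 = 48/35·(5/7·λ)  ⇒  λ = 1/3
Then r = λ/(1−λ) = (1/3)/(2/3) = 1/2. Check: with r = 1/2, L = (2/3, 0) and [XLK]:[BZL] = 48/35 as required.

r = 1/2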